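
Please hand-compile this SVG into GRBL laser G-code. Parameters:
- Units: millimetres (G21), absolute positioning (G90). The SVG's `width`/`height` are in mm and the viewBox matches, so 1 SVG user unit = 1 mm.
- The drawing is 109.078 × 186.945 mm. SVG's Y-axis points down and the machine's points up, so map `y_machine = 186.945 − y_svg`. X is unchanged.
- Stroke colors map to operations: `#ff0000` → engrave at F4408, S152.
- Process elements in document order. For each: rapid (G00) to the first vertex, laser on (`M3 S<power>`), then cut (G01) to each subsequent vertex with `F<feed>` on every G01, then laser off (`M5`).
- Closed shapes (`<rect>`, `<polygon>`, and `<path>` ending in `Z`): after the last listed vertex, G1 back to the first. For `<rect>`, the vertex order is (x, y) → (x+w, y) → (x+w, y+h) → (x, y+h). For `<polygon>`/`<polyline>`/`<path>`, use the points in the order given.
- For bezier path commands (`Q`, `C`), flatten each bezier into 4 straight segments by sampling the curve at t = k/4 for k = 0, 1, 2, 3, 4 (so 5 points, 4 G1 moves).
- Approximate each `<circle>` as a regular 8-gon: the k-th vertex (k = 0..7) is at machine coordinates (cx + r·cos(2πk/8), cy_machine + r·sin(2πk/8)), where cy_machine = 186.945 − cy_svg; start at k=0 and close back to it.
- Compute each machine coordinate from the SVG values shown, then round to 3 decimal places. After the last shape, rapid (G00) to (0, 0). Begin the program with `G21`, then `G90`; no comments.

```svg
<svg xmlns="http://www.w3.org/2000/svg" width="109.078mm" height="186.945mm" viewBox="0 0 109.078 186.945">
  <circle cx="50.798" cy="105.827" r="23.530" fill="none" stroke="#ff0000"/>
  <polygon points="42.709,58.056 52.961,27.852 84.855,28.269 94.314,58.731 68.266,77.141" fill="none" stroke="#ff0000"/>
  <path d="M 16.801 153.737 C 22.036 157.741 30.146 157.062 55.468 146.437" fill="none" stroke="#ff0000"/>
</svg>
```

G21
G90
G00 X74.328 Y81.118
M3 S152
G01 X67.436 Y97.756 F4408
G01 X50.798 Y104.648 F4408
G01 X34.160 Y97.756 F4408
G01 X27.268 Y81.118 F4408
G01 X34.160 Y64.480 F4408
G01 X50.798 Y57.588 F4408
G01 X67.436 Y64.480 F4408
G01 X74.328 Y81.118 F4408
M5
G00 X42.709 Y128.889
M3 S152
G01 X52.961 Y159.093 F4408
G01 X84.855 Y158.676 F4408
G01 X94.314 Y128.214 F4408
G01 X68.266 Y109.804 F4408
G01 X42.709 Y128.889 F4408
M5
G00 X16.801 Y33.208
M3 S152
G01 X21.490 Y31.165 F4408
G01 X28.602 Y31.372 F4408
G01 X39.480 Y34.322 F4408
G01 X55.468 Y40.508 F4408
M5
G00 X0.000 Y0.000

viewBox `0 0 109.078 186.945` with mm width/height → 1 unit = 1 mm. Flip: y_m = 186.945 − y_svg.

**Shape 1** — `<circle>` circle, stroke `#ff0000` → engrave (S152, F4408). Machine vertices: (74.328,81.118) → (67.436,97.756) → (50.798,104.648) → (34.160,97.756) → (27.268,81.118) → (34.160,64.480) → (50.798,57.588) → (67.436,64.480) → (74.328,81.118). Closed: final G1 returns to the first vertex.

**Shape 2** — `<polygon>` regular polygon, stroke `#ff0000` → engrave (S152, F4408). Machine vertices: (42.709,128.889) → (52.961,159.093) → (84.855,158.676) → (94.314,128.214) → (68.266,109.804) → (42.709,128.889). Closed: final G1 returns to the first vertex.

**Shape 3** — `<path>` cubic bezier, stroke `#ff0000` → engrave (S152, F4408). Control points (SVG): P0=(16.801,153.737), P1=(22.036,157.741), P2=(30.146,157.062), P3=(55.468,146.437); sampled at t=k/4. Machine vertices: (16.801,33.208) → (21.490,31.165) → (28.602,31.372) → (39.480,34.322) → (55.468,40.508). Open path.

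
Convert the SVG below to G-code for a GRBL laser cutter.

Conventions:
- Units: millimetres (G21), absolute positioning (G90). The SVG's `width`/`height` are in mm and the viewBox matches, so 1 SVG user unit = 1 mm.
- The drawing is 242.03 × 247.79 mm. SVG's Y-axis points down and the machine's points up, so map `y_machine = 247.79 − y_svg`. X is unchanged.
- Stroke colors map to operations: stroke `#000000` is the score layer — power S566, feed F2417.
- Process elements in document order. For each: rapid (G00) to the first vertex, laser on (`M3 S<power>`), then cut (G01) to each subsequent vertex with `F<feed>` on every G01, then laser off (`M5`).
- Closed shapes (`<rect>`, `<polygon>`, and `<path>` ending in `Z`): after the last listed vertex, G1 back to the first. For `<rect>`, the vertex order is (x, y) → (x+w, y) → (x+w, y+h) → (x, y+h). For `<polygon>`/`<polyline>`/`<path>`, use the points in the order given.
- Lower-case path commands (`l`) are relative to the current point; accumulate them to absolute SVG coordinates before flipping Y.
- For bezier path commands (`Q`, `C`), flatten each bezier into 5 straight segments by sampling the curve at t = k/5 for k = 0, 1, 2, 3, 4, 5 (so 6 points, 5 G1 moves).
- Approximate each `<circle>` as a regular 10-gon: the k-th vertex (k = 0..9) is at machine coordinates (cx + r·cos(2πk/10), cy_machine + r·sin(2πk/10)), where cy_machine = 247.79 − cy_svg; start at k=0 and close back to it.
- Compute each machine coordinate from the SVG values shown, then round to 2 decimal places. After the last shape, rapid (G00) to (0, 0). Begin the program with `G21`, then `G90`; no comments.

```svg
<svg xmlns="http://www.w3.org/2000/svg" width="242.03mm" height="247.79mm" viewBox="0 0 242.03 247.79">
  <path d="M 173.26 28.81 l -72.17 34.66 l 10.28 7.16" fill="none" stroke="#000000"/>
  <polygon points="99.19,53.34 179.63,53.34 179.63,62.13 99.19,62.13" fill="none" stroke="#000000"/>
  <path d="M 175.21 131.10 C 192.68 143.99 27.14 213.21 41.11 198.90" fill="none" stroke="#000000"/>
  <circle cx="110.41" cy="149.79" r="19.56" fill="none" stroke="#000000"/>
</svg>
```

viewBox `0 0 242.03 247.79` with mm width/height → 1 unit = 1 mm. Flip: y_m = 247.79 − y_svg.

**Shape 1** — `<path>` open polyline, stroke `#000000` → score (S566, F2417). Machine vertices: (173.26,218.98) → (101.09,184.32) → (111.37,177.16). Open path.

**Shape 2** — `<polygon>` rectangle, stroke `#000000` → score (S566, F2417). Machine vertices: (99.19,194.45) → (179.63,194.45) → (179.63,185.66) → (99.19,185.66) → (99.19,194.45). Closed: final G1 returns to the first vertex.

**Shape 3** — `<path>` cubic bezier, stroke `#000000` → score (S566, F2417). Control points (SVG): P0=(175.21,131.10), P1=(192.68,143.99), P2=(27.14,213.21), P3=(41.11,198.90); sampled at t=k/5. Machine vertices: (175.21,116.69) → (166.63,103.32) → (131.53,83.13) → (87.31,62.86) → (51.37,49.21) → (41.11,48.89). Open path.

**Shape 4** — `<circle>` circle, stroke `#000000` → score (S566, F2417). Machine vertices: (129.97,98.00) → (126.23,109.50) → (116.45,116.60) → (104.37,116.60) → (94.59,109.50) → (90.85,98.00) → (94.59,86.50) → (104.37,79.40) → (116.45,79.40) → (126.23,86.50) → (129.97,98.00). Closed: final G1 returns to the first vertex.

G21
G90
G00 X173.26 Y218.98
M3 S566
G01 X101.09 Y184.32 F2417
G01 X111.37 Y177.16 F2417
M5
G00 X99.19 Y194.45
M3 S566
G01 X179.63 Y194.45 F2417
G01 X179.63 Y185.66 F2417
G01 X99.19 Y185.66 F2417
G01 X99.19 Y194.45 F2417
M5
G00 X175.21 Y116.69
M3 S566
G01 X166.63 Y103.32 F2417
G01 X131.53 Y83.13 F2417
G01 X87.31 Y62.86 F2417
G01 X51.37 Y49.21 F2417
G01 X41.11 Y48.89 F2417
M5
G00 X129.97 Y98.00
M3 S566
G01 X126.23 Y109.50 F2417
G01 X116.45 Y116.60 F2417
G01 X104.37 Y116.60 F2417
G01 X94.59 Y109.50 F2417
G01 X90.85 Y98.00 F2417
G01 X94.59 Y86.50 F2417
G01 X104.37 Y79.40 F2417
G01 X116.45 Y79.40 F2417
G01 X126.23 Y86.50 F2417
G01 X129.97 Y98.00 F2417
M5
G00 X0.00 Y0.00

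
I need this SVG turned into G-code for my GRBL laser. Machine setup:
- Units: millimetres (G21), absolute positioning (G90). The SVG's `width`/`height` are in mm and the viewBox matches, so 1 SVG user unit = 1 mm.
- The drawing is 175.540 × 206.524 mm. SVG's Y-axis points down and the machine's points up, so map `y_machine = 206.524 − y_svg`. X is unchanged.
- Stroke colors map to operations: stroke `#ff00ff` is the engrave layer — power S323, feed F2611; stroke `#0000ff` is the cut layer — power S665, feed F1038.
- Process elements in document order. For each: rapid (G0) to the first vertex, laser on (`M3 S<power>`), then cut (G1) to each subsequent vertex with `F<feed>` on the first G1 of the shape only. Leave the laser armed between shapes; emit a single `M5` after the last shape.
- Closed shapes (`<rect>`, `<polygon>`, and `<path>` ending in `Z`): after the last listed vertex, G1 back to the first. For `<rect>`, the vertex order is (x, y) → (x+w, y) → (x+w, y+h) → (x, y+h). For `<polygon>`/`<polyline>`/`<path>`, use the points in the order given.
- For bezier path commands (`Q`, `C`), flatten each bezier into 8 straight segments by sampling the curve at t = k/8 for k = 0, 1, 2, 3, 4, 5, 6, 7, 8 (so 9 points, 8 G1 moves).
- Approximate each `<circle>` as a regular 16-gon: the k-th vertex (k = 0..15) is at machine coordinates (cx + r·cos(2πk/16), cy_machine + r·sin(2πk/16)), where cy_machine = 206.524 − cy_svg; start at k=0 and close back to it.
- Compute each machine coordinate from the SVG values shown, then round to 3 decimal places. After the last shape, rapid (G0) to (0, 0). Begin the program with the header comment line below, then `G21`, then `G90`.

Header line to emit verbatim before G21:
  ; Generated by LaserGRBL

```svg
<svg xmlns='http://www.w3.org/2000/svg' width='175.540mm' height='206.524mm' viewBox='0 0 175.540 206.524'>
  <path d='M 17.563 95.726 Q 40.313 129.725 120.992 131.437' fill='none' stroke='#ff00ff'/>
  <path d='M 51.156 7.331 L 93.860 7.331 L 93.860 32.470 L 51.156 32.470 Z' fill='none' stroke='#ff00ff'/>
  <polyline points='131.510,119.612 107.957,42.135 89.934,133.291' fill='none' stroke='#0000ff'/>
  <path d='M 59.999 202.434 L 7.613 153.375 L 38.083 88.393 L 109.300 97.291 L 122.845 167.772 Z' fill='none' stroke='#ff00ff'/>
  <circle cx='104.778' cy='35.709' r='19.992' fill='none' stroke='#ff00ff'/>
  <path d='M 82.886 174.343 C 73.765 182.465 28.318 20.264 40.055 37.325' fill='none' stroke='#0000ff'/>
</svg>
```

Since the viewBox matches the mm dimensions, user units are millimetres directly. The only transform is the Y-flip y_m = 206.524 − y_svg.

Shape 1 is a quadratic bezier drawn with `<path>`. Its stroke #ff00ff means engrave at S323, F2611. After flipping Y the toolpath is (17.563,110.798) → (24.156,102.803) → (32.559,95.816) → (42.772,89.839) → (54.795,84.871) → (68.629,80.911) → (84.273,77.961) → (101.727,76.019) → (120.992,75.087).

Shape 2 is a rectangle drawn with `<path>`. Its stroke #ff00ff means engrave at S323, F2611. After flipping Y the toolpath is (51.156,199.193) → (93.860,199.193) → (93.860,174.054) → (51.156,174.054) → (51.156,199.193), returning to the start.

Shape 3 is a open polyline drawn with `<polyline>`. Its stroke #0000ff means cut at S665, F1038. After flipping Y the toolpath is (131.510,86.912) → (107.957,164.389) → (89.934,73.233).

Shape 4 is a regular polygon drawn with `<path>`. Its stroke #ff00ff means engrave at S323, F2611. After flipping Y the toolpath is (59.999,4.090) → (7.613,53.149) → (38.083,118.131) → (109.300,109.233) → (122.845,38.752) → (59.999,4.090), returning to the start.

Shape 5 is a circle drawn with `<circle>`. Its stroke #ff00ff means engrave at S323, F2611. After flipping Y the toolpath is (124.770,170.815) → (123.248,178.466) → (118.914,184.951) → (112.429,189.285) → (104.778,190.807) → (97.127,189.285) → (90.642,184.951) → (86.308,178.466) → (84.786,170.815) → (86.308,163.164) → (90.642,156.679) → (97.127,152.345) → (104.778,150.823) → (112.429,152.345) → (118.914,156.679) → (123.248,163.164) → (124.770,170.815), returning to the start.

Shape 6 is a cubic bezier drawn with `<path>`. Its stroke #0000ff means cut at S665, F1038. After flipping Y the toolpath is (82.886,32.181) → (77.945,36.436) → (70.695,52.563) → (62.231,76.464) → (53.649,104.042) → (46.044,131.202) → (40.513,153.845) → (38.151,167.877) → (40.055,169.199).

; Generated by LaserGRBL
G21
G90
G0 X17.563 Y110.798
M3 S323
G1 X24.156 Y102.803 F2611
G1 X32.559 Y95.816
G1 X42.772 Y89.839
G1 X54.795 Y84.871
G1 X68.629 Y80.911
G1 X84.273 Y77.961
G1 X101.727 Y76.019
G1 X120.992 Y75.087
G0 X51.156 Y199.193
M3 S323
G1 X93.860 Y199.193 F2611
G1 X93.860 Y174.054
G1 X51.156 Y174.054
G1 X51.156 Y199.193
G0 X131.510 Y86.912
M3 S665
G1 X107.957 Y164.389 F1038
G1 X89.934 Y73.233
G0 X59.999 Y4.090
M3 S323
G1 X7.613 Y53.149 F2611
G1 X38.083 Y118.131
G1 X109.300 Y109.233
G1 X122.845 Y38.752
G1 X59.999 Y4.090
G0 X124.770 Y170.815
M3 S323
G1 X123.248 Y178.466 F2611
G1 X118.914 Y184.951
G1 X112.429 Y189.285
G1 X104.778 Y190.807
G1 X97.127 Y189.285
G1 X90.642 Y184.951
G1 X86.308 Y178.466
G1 X84.786 Y170.815
G1 X86.308 Y163.164
G1 X90.642 Y156.679
G1 X97.127 Y152.345
G1 X104.778 Y150.823
G1 X112.429 Y152.345
G1 X118.914 Y156.679
G1 X123.248 Y163.164
G1 X124.770 Y170.815
G0 X82.886 Y32.181
M3 S665
G1 X77.945 Y36.436 F1038
G1 X70.695 Y52.563
G1 X62.231 Y76.464
G1 X53.649 Y104.042
G1 X46.044 Y131.202
G1 X40.513 Y153.845
G1 X38.151 Y167.877
G1 X40.055 Y169.199
M5
G0 X0.000 Y0.000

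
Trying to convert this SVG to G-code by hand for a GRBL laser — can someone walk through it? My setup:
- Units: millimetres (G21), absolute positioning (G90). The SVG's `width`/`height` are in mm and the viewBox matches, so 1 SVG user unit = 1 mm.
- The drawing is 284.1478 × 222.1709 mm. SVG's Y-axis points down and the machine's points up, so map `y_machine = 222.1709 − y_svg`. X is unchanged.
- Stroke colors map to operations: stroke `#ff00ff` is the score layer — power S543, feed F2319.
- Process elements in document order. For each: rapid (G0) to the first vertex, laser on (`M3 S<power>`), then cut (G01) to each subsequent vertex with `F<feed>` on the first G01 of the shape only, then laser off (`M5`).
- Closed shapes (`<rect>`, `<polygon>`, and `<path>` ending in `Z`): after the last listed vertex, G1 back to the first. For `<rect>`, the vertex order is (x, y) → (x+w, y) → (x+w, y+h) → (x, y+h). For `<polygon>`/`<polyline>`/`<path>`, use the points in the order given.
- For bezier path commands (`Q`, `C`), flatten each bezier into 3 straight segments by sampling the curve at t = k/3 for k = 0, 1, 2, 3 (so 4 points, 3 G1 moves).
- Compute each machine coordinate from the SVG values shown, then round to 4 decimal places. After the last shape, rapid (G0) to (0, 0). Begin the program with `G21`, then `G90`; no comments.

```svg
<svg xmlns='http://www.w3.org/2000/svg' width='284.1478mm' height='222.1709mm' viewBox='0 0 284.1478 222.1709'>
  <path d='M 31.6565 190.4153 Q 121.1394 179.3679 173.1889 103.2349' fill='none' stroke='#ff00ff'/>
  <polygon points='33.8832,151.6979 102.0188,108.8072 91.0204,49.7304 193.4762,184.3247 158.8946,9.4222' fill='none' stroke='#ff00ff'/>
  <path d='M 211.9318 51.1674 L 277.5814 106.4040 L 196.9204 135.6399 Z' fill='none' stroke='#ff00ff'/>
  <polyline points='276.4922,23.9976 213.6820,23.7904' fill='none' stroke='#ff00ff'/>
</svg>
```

viewBox `0 0 284.1478 222.1709` with mm width/height → 1 unit = 1 mm. Flip: y_m = 222.1709 − y_svg.

**Shape 1** — `<path>` quadratic bezier, stroke `#ff00ff` → score (S543, F2319). Control points (SVG): P0=(31.6565,190.4153), P1=(121.1394,179.3679), P2=(173.1889,103.2349); sampled at t=k/3. Machine vertices: (31.6565,31.7556) → (87.1525,46.3523) → (134.3300,75.4124) → (173.1889,118.9360). Open path.

**Shape 2** — `<polygon>` closed polygon, stroke `#ff00ff` → score (S543, F2319). Machine vertices: (33.8832,70.4730) → (102.0188,113.3637) → (91.0204,172.4405) → (193.4762,37.8462) → (158.8946,212.7487) → (33.8832,70.4730). Closed: final G1 returns to the first vertex.

**Shape 3** — `<path>` regular polygon, stroke `#ff00ff` → score (S543, F2319). Machine vertices: (211.9318,171.0035) → (277.5814,115.7669) → (196.9204,86.5310) → (211.9318,171.0035). Closed: final G1 returns to the first vertex.

**Shape 4** — `<polyline>` line segment, stroke `#ff00ff` → score (S543, F2319). Machine vertices: (276.4922,198.1733) → (213.6820,198.3805). Open path.

G21
G90
G0 X31.6565 Y31.7556
M3 S543
G01 X87.1525 Y46.3523 F2319
G01 X134.3300 Y75.4124
G01 X173.1889 Y118.9360
M5
G0 X33.8832 Y70.4730
M3 S543
G01 X102.0188 Y113.3637 F2319
G01 X91.0204 Y172.4405
G01 X193.4762 Y37.8462
G01 X158.8946 Y212.7487
G01 X33.8832 Y70.4730
M5
G0 X211.9318 Y171.0035
M3 S543
G01 X277.5814 Y115.7669 F2319
G01 X196.9204 Y86.5310
G01 X211.9318 Y171.0035
M5
G0 X276.4922 Y198.1733
M3 S543
G01 X213.6820 Y198.3805 F2319
M5
G0 X0.0000 Y0.0000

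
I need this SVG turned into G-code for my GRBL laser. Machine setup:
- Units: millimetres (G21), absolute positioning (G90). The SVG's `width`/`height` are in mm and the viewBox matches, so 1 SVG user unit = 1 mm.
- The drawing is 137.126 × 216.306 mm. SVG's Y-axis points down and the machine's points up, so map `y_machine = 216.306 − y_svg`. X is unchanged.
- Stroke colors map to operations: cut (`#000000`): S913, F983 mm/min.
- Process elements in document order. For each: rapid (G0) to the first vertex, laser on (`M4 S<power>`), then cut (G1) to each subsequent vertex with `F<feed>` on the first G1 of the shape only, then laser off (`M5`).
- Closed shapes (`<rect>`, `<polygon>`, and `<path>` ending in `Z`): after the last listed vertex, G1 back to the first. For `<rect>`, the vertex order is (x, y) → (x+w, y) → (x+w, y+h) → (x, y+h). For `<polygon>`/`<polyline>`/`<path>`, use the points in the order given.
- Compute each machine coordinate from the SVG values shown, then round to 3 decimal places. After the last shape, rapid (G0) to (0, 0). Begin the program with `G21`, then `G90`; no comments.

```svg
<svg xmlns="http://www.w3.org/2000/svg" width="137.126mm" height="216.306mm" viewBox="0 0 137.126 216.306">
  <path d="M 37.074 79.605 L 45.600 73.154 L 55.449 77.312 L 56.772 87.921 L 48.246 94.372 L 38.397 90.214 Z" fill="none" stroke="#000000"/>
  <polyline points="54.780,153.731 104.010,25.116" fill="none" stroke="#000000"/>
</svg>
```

viewBox `0 0 137.126 216.306` with mm width/height → 1 unit = 1 mm. Flip: y_m = 216.306 − y_svg.

**Shape 1** — `<path>` regular polygon, stroke `#000000` → cut (S913, F983). Machine vertices: (37.074,136.701) → (45.600,143.152) → (55.449,138.994) → (56.772,128.385) → (48.246,121.934) → (38.397,126.092) → (37.074,136.701). Closed: final G1 returns to the first vertex.

**Shape 2** — `<polyline>` line segment, stroke `#000000` → cut (S913, F983). Machine vertices: (54.780,62.575) → (104.010,191.190). Open path.

G21
G90
G0 X37.074 Y136.701
M4 S913
G1 X45.600 Y143.152 F983
G1 X55.449 Y138.994
G1 X56.772 Y128.385
G1 X48.246 Y121.934
G1 X38.397 Y126.092
G1 X37.074 Y136.701
M5
G0 X54.780 Y62.575
M4 S913
G1 X104.010 Y191.190 F983
M5
G0 X0.000 Y0.000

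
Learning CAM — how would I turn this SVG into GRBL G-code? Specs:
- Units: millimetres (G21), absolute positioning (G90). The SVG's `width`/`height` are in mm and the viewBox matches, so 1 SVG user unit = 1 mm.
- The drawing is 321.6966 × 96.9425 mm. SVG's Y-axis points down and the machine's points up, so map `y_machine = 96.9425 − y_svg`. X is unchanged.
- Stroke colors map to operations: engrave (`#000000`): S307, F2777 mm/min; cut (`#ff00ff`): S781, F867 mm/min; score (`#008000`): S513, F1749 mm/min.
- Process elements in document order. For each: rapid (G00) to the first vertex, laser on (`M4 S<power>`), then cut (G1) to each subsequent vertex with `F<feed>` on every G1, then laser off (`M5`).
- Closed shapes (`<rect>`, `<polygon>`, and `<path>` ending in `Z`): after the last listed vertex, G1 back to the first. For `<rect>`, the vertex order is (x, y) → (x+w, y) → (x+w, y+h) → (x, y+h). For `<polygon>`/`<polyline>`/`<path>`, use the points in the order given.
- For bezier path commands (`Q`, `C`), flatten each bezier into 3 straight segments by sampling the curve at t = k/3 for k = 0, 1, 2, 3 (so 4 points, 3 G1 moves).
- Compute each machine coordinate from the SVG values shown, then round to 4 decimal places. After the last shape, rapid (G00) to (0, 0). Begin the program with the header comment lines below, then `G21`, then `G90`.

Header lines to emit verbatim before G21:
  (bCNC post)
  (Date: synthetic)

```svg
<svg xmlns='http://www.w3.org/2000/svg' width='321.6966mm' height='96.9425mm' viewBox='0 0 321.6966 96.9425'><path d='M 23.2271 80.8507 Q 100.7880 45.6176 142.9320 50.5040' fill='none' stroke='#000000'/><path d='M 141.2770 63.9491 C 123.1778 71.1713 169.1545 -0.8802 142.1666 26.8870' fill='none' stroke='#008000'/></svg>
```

Since the viewBox matches the mm dimensions, user units are millimetres directly. The only transform is the Y-flip y_m = 96.9425 − y_svg.

Shape 1 is a quadratic bezier drawn with `<path>`. Its stroke #000000 means engrave at S307, F2777. After flipping Y the toolpath is (23.2271,16.0918) → (70.9992,35.1228) → (110.9008,45.2384) → (142.9320,46.4385).

Shape 2 is a cubic bezier drawn with `<path>`. Its stroke #008000 means score at S513, F1749. After flipping Y the toolpath is (141.2770,32.9934) → (139.4609,45.5627) → (149.9085,71.1829) → (142.1666,70.0555).

(bCNC post)
(Date: synthetic)
G21
G90
G00 X23.2271 Y16.0918
M4 S307
G1 X70.9992 Y35.1228 F2777
G1 X110.9008 Y45.2384 F2777
G1 X142.9320 Y46.4385 F2777
M5
G00 X141.2770 Y32.9934
M4 S513
G1 X139.4609 Y45.5627 F1749
G1 X149.9085 Y71.1829 F1749
G1 X142.1666 Y70.0555 F1749
M5
G00 X0.0000 Y0.0000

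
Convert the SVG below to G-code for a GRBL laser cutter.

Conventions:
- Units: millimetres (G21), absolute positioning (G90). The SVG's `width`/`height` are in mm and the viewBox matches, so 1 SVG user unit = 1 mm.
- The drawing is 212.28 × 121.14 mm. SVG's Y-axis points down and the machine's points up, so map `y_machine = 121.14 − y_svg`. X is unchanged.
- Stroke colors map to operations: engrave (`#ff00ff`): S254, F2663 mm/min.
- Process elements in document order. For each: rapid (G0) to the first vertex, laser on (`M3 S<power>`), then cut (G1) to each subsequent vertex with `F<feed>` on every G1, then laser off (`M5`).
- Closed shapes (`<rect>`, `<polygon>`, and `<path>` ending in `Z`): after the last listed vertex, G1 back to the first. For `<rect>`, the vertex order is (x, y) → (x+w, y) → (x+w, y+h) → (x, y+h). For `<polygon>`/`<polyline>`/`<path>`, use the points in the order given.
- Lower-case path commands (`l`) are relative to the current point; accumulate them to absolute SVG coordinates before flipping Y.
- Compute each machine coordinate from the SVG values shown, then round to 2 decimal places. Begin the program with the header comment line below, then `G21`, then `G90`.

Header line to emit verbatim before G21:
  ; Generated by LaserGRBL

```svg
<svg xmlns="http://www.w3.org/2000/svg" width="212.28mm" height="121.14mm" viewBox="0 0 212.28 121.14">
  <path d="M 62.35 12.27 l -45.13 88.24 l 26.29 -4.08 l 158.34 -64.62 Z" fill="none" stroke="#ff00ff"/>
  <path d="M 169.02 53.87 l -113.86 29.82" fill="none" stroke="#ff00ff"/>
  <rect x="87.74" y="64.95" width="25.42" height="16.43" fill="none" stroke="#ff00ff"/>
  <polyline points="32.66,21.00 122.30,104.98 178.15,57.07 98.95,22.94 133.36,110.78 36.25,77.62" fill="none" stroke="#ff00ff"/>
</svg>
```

1 u = 1 mm; y_m = 121.14 − y.

[1] `<path>` closed polygon, #ff00ff→engrave S254 F2663: (62.35,108.87) → (17.22,20.63) → (43.51,24.71) → (201.85,89.33) → (62.35,108.87) (closed)

[2] `<path>` line segment, #ff00ff→engrave S254 F2663: (169.02,67.27) → (55.16,37.45)

[3] `<rect>` rectangle, #ff00ff→engrave S254 F2663: (87.74,56.19) → (113.16,56.19) → (113.16,39.76) → (87.74,39.76) → (87.74,56.19) (closed)

[4] `<polyline>` open polyline, #ff00ff→engrave S254 F2663: (32.66,100.14) → (122.30,16.16) → (178.15,64.07) → (98.95,98.20) → (133.36,10.36) → (36.25,43.52)

; Generated by LaserGRBL
G21
G90
G0 X62.35 Y108.87
M3 S254
G1 X17.22 Y20.63 F2663
G1 X43.51 Y24.71 F2663
G1 X201.85 Y89.33 F2663
G1 X62.35 Y108.87 F2663
M5
G0 X169.02 Y67.27
M3 S254
G1 X55.16 Y37.45 F2663
M5
G0 X87.74 Y56.19
M3 S254
G1 X113.16 Y56.19 F2663
G1 X113.16 Y39.76 F2663
G1 X87.74 Y39.76 F2663
G1 X87.74 Y56.19 F2663
M5
G0 X32.66 Y100.14
M3 S254
G1 X122.30 Y16.16 F2663
G1 X178.15 Y64.07 F2663
G1 X98.95 Y98.20 F2663
G1 X133.36 Y10.36 F2663
G1 X36.25 Y43.52 F2663
M5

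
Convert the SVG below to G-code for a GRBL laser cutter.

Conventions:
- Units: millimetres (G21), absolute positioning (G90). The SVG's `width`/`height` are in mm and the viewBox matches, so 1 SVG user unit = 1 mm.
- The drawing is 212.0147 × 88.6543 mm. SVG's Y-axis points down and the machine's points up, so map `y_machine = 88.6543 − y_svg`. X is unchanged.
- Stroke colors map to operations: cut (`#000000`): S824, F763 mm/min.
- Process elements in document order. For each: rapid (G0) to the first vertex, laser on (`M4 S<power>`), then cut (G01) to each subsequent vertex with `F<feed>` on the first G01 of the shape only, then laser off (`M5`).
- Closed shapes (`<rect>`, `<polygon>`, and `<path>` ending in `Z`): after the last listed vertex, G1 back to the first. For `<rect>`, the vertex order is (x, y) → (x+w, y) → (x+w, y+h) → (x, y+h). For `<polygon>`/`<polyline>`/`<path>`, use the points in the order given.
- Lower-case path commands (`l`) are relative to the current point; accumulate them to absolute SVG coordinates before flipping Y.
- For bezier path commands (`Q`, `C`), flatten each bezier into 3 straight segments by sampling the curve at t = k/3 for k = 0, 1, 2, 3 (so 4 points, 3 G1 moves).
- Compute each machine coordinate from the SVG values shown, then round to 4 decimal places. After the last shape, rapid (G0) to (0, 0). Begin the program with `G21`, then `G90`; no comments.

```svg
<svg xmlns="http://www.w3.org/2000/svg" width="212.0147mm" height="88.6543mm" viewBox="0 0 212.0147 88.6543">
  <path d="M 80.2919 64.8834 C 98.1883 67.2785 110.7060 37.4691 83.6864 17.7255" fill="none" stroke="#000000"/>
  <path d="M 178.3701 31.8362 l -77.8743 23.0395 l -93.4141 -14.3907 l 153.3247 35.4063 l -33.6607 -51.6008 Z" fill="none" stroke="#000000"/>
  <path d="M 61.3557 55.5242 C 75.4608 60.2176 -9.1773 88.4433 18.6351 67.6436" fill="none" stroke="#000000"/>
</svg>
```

G21
G90
G0 X80.2919 Y23.7709
M4 S824
G01 X95.1303 Y30.5451 F763
G01 X98.7920 Y49.3955
G01 X83.6864 Y70.9288
M5
G0 X178.3701 Y56.8181
M4 S824
G01 X100.4958 Y33.7786 F763
G01 X7.0817 Y48.1693
G01 X160.4064 Y12.7630
G01 X126.7457 Y64.3638
G01 X178.3701 Y56.8181
M5
G0 X61.3557 Y33.1301
M4 S824
G01 X50.3684 Y23.2799 F763
G01 X20.4842 Y13.8655
G01 X18.6351 Y21.0107
M5
G0 X0.0000 Y0.0000

1 u = 1 mm; y_m = 88.6543 − y.

[1] `<path>` cubic bezier, #000000→cut S824 F763: (80.2919,23.7709) → (95.1303,30.5451) → (98.7920,49.3955) → (83.6864,70.9288)

[2] `<path>` closed polygon, #000000→cut S824 F763: (178.3701,56.8181) → (100.4958,33.7786) → (7.0817,48.1693) → (160.4064,12.7630) → (126.7457,64.3638) → (178.3701,56.8181) (closed)

[3] `<path>` cubic bezier, #000000→cut S824 F763: (61.3557,33.1301) → (50.3684,23.2799) → (20.4842,13.8655) → (18.6351,21.0107)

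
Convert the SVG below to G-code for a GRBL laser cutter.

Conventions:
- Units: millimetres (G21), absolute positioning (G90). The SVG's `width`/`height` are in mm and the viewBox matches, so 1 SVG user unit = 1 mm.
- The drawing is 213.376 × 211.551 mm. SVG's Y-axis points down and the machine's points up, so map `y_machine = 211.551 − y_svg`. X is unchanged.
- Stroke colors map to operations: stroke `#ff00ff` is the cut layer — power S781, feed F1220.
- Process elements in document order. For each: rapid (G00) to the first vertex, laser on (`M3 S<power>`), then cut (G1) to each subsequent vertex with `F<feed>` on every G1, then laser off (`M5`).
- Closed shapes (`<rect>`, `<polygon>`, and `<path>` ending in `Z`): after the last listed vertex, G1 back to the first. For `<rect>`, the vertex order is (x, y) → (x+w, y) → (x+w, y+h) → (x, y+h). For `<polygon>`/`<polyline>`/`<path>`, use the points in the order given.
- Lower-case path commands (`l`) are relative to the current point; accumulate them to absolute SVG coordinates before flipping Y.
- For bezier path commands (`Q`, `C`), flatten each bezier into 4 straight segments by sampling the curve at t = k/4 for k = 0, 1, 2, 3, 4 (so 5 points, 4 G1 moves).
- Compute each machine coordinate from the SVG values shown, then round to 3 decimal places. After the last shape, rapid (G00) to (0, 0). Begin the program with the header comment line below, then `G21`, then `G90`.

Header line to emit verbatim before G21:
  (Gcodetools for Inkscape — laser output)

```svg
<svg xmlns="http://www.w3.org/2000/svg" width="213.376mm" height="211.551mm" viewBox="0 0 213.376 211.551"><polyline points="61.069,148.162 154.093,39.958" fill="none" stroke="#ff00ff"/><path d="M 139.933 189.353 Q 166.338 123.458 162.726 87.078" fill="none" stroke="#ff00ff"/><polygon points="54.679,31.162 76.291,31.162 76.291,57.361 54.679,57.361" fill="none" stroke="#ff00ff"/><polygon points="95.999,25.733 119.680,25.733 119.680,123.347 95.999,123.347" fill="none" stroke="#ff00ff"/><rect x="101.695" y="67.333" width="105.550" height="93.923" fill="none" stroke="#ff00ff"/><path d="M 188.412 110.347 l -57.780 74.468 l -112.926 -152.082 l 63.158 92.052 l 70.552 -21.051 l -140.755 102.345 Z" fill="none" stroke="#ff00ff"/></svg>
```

(Gcodetools for Inkscape — laser output)
G21
G90
G00 X61.069 Y63.389
M3 S781
G1 X154.093 Y171.593 F1220
M5
G00 X139.933 Y22.198
M3 S781
G1 X151.259 Y53.301 F1220
G1 X158.834 Y80.714 F1220
G1 X162.656 Y104.438 F1220
G1 X162.726 Y124.473 F1220
M5
G00 X54.679 Y180.389
M3 S781
G1 X76.291 Y180.389 F1220
G1 X76.291 Y154.190 F1220
G1 X54.679 Y154.190 F1220
G1 X54.679 Y180.389 F1220
M5
G00 X95.999 Y185.818
M3 S781
G1 X119.680 Y185.818 F1220
G1 X119.680 Y88.204 F1220
G1 X95.999 Y88.204 F1220
G1 X95.999 Y185.818 F1220
M5
G00 X101.695 Y144.218
M3 S781
G1 X207.245 Y144.218 F1220
G1 X207.245 Y50.295 F1220
G1 X101.695 Y50.295 F1220
G1 X101.695 Y144.218 F1220
M5
G00 X188.412 Y101.204
M3 S781
G1 X130.632 Y26.736 F1220
G1 X17.706 Y178.818 F1220
G1 X80.864 Y86.766 F1220
G1 X151.416 Y107.817 F1220
G1 X10.661 Y5.472 F1220
G1 X188.412 Y101.204 F1220
M5
G00 X0.000 Y0.000

Since the viewBox matches the mm dimensions, user units are millimetres directly. The only transform is the Y-flip y_m = 211.551 − y_svg.

Shape 1 is a line segment drawn with `<polyline>`. Its stroke #ff00ff means cut at S781, F1220. After flipping Y the toolpath is (61.069,63.389) → (154.093,171.593).

Shape 2 is a quadratic bezier drawn with `<path>`. Its stroke #ff00ff means cut at S781, F1220. After flipping Y the toolpath is (139.933,22.198) → (151.259,53.301) → (158.834,80.714) → (162.656,104.438) → (162.726,124.473).

Shape 3 is a rectangle drawn with `<polygon>`. Its stroke #ff00ff means cut at S781, F1220. After flipping Y the toolpath is (54.679,180.389) → (76.291,180.389) → (76.291,154.190) → (54.679,154.190) → (54.679,180.389), returning to the start.

Shape 4 is a rectangle drawn with `<polygon>`. Its stroke #ff00ff means cut at S781, F1220. After flipping Y the toolpath is (95.999,185.818) → (119.680,185.818) → (119.680,88.204) → (95.999,88.204) → (95.999,185.818), returning to the start.

Shape 5 is a rectangle drawn with `<rect>`. Its stroke #ff00ff means cut at S781, F1220. After flipping Y the toolpath is (101.695,144.218) → (207.245,144.218) → (207.245,50.295) → (101.695,50.295) → (101.695,144.218), returning to the start.

Shape 6 is a closed polygon drawn with `<path>`. Its stroke #ff00ff means cut at S781, F1220. After flipping Y the toolpath is (188.412,101.204) → (130.632,26.736) → (17.706,178.818) → (80.864,86.766) → (151.416,107.817) → (10.661,5.472) → (188.412,101.204), returning to the start.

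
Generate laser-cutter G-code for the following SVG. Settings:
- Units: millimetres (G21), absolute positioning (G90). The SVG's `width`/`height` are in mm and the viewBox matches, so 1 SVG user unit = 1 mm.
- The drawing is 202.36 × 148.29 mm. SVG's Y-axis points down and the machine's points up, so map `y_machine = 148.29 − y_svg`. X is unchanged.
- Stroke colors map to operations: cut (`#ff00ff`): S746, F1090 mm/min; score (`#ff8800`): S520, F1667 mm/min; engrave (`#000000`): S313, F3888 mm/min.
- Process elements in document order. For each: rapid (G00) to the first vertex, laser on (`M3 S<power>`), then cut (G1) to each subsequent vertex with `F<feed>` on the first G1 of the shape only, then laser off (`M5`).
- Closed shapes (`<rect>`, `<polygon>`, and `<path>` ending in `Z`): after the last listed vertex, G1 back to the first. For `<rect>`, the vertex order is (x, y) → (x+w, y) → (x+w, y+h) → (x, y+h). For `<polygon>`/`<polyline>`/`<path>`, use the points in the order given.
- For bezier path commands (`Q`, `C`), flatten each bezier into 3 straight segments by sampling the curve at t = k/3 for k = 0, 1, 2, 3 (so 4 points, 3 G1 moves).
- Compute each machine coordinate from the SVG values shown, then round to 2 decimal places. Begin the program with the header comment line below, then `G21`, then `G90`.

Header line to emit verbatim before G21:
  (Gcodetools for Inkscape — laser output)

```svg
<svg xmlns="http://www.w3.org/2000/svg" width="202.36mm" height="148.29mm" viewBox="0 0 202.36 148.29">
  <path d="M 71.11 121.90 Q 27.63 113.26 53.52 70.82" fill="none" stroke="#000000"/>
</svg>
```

1 u = 1 mm; y_m = 148.29 − y.

[1] `<path>` quadratic bezier, #000000→engrave S313 F3888: (71.11,26.39) → (49.83,35.91) → (43.97,52.93) → (53.52,77.47)

(Gcodetools for Inkscape — laser output)
G21
G90
G00 X71.11 Y26.39
M3 S313
G1 X49.83 Y35.91 F3888
G1 X43.97 Y52.93
G1 X53.52 Y77.47
M5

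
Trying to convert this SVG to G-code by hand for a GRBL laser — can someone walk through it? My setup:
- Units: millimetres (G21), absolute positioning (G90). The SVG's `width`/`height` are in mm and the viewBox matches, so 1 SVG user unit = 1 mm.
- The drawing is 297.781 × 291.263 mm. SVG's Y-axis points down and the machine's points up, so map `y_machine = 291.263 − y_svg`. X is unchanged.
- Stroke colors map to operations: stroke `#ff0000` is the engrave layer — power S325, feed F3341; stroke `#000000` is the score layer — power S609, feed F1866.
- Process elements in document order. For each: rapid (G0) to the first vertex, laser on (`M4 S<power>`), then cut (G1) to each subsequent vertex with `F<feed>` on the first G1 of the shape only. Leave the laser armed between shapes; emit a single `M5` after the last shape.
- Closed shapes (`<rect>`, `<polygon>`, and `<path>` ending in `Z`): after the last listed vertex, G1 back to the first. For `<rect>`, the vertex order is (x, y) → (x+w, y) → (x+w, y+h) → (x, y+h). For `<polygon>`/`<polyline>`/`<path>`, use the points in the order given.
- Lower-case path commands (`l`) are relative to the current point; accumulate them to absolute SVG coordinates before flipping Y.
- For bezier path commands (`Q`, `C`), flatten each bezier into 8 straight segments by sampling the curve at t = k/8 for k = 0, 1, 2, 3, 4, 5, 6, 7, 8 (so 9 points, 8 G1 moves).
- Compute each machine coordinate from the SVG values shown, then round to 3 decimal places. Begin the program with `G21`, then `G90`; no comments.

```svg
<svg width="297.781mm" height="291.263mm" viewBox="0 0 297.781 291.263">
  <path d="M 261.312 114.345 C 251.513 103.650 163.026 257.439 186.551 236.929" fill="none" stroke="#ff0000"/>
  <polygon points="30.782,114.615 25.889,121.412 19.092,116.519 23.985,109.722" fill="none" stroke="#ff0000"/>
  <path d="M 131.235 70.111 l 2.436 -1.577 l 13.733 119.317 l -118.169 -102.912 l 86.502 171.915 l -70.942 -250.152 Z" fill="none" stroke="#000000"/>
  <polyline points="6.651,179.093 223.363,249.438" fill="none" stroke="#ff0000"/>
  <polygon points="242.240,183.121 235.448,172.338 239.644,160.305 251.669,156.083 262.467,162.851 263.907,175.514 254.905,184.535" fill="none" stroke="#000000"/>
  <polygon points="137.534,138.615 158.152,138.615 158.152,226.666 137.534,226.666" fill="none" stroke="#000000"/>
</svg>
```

Since the viewBox matches the mm dimensions, user units are millimetres directly. The only transform is the Y-flip y_m = 291.263 − y_svg.

Shape 1 is a cubic bezier drawn with `<path>`. Its stroke #ff0000 means engrave at S325, F3341. After flipping Y the toolpath is (261.312,176.918) → (254.321,173.880) → (242.188,159.392) → (227.148,137.424) → (211.435,111.945) → (197.284,86.927) → (186.930,66.339) → (182.607,54.151) → (186.551,54.334).

Shape 2 is a regular polygon drawn with `<polygon>`. Its stroke #ff0000 means engrave at S325, F3341. After flipping Y the toolpath is (30.782,176.648) → (25.889,169.851) → (19.092,174.744) → (23.985,181.541) → (30.782,176.648), returning to the start.

Shape 3 is a closed polygon drawn with `<path>`. Its stroke #000000 means score at S609, F1866. After flipping Y the toolpath is (131.235,221.152) → (133.671,222.729) → (147.404,103.412) → (29.235,206.324) → (115.737,34.409) → (44.795,284.561) → (131.235,221.152), returning to the start.

Shape 4 is a line segment drawn with `<polyline>`. Its stroke #ff0000 means engrave at S325, F3341. After flipping Y the toolpath is (6.651,112.170) → (223.363,41.825).

Shape 5 is a regular polygon drawn with `<polygon>`. Its stroke #000000 means score at S609, F1866. After flipping Y the toolpath is (242.240,108.142) → (235.448,118.925) → (239.644,130.958) → (251.669,135.180) → (262.467,128.412) → (263.907,115.749) → (254.905,106.728) → (242.240,108.142), returning to the start.

Shape 6 is a rectangle drawn with `<polygon>`. Its stroke #000000 means score at S609, F1866. After flipping Y the toolpath is (137.534,152.648) → (158.152,152.648) → (158.152,64.597) → (137.534,64.597) → (137.534,152.648), returning to the start.

G21
G90
G0 X261.312 Y176.918
M4 S325
G1 X254.321 Y173.880 F3341
G1 X242.188 Y159.392
G1 X227.148 Y137.424
G1 X211.435 Y111.945
G1 X197.284 Y86.927
G1 X186.930 Y66.339
G1 X182.607 Y54.151
G1 X186.551 Y54.334
G0 X30.782 Y176.648
M4 S325
G1 X25.889 Y169.851 F3341
G1 X19.092 Y174.744
G1 X23.985 Y181.541
G1 X30.782 Y176.648
G0 X131.235 Y221.152
M4 S609
G1 X133.671 Y222.729 F1866
G1 X147.404 Y103.412
G1 X29.235 Y206.324
G1 X115.737 Y34.409
G1 X44.795 Y284.561
G1 X131.235 Y221.152
G0 X6.651 Y112.170
M4 S325
G1 X223.363 Y41.825 F3341
G0 X242.240 Y108.142
M4 S609
G1 X235.448 Y118.925 F1866
G1 X239.644 Y130.958
G1 X251.669 Y135.180
G1 X262.467 Y128.412
G1 X263.907 Y115.749
G1 X254.905 Y106.728
G1 X242.240 Y108.142
G0 X137.534 Y152.648
M4 S609
G1 X158.152 Y152.648 F1866
G1 X158.152 Y64.597
G1 X137.534 Y64.597
G1 X137.534 Y152.648
M5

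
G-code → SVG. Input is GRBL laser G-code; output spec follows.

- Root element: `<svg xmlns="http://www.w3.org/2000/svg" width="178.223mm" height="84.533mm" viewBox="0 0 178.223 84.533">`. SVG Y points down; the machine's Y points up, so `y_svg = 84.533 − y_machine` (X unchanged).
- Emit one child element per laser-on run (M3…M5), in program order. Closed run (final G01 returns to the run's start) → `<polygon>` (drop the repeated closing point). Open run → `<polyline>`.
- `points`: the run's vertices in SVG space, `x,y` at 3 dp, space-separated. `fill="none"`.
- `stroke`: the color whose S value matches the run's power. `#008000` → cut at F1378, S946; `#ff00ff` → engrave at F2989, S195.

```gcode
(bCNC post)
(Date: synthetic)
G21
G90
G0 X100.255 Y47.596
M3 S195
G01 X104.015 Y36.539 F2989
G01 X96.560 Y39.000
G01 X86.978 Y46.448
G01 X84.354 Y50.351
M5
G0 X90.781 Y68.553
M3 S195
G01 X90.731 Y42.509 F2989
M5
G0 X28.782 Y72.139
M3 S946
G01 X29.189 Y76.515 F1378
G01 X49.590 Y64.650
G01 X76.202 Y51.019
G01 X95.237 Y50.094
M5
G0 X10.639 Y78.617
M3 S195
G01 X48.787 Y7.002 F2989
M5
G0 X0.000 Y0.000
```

y_svg = 84.533 − y_m.

[1] S195→`#ff00ff` (engrave); open run; points: 100.255,36.937 104.015,47.994 96.560,45.533 86.978,38.085 84.354,34.182

[2] S195→`#ff00ff` (engrave); open run; points: 90.781,15.980 90.731,42.024

[3] S946→`#008000` (cut); open run; points: 28.782,12.394 29.189,8.018 49.590,19.883 76.202,33.514 95.237,34.439

[4] S195→`#ff00ff` (engrave); open run; points: 10.639,5.916 48.787,77.531

<svg xmlns="http://www.w3.org/2000/svg" width="178.223mm" height="84.533mm" viewBox="0 0 178.223 84.533">
  <polyline points="100.255,36.937 104.015,47.994 96.560,45.533 86.978,38.085 84.354,34.182" fill="none" stroke="#ff00ff"/>
  <polyline points="90.781,15.980 90.731,42.024" fill="none" stroke="#ff00ff"/>
  <polyline points="28.782,12.394 29.189,8.018 49.590,19.883 76.202,33.514 95.237,34.439" fill="none" stroke="#008000"/>
  <polyline points="10.639,5.916 48.787,77.531" fill="none" stroke="#ff00ff"/>
</svg>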